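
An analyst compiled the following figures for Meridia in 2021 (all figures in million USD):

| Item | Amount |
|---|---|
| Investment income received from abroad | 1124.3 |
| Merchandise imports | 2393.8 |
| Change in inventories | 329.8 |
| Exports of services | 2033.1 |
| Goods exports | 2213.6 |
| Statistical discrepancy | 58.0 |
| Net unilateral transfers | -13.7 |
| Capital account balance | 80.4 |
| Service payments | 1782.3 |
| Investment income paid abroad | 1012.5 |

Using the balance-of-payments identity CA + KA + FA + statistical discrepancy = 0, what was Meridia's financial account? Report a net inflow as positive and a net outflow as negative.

-307.1

Goods balance = 2213.6 - 2393.8 = -180.2
Services balance = 2033.1 - 1782.3 = 250.8
Trade balance (goods + services) = -180.2 + 250.8 = 70.6
Net primary income = 1124.3 - 1012.5 = 111.8
Net secondary income = -13.7
Current account = 70.6 + 111.8 + (-13.7) = 168.7
Financial account = -(168.7 + 80.4 + 58.0) = -307.1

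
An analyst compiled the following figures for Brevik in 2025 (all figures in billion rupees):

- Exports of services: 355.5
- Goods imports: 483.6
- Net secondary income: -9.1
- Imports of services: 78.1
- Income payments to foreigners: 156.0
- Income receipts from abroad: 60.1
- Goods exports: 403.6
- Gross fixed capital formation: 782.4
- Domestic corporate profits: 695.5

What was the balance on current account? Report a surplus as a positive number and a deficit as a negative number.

Goods balance = 403.6 - 483.6 = -80.0
Services balance = 355.5 - 78.1 = 277.4
Trade balance (goods + services) = -80.0 + 277.4 = 197.4
Net primary income = 60.1 - 156.0 = -95.9
Net secondary income = -9.1
Current account = 197.4 + (-95.9) + (-9.1) = 92.4

92.4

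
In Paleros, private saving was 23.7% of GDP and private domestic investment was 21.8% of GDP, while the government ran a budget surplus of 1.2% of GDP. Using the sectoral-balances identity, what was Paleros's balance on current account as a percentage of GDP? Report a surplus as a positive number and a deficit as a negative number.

3.1

By the sectoral-balances identity, CA = (S_private - I) + (T - G).
Private balance = 23.7 - 21.8 = 1.9
Government balance (T - G) = 1.2
CA = 1.9 + 1.2 = 3.1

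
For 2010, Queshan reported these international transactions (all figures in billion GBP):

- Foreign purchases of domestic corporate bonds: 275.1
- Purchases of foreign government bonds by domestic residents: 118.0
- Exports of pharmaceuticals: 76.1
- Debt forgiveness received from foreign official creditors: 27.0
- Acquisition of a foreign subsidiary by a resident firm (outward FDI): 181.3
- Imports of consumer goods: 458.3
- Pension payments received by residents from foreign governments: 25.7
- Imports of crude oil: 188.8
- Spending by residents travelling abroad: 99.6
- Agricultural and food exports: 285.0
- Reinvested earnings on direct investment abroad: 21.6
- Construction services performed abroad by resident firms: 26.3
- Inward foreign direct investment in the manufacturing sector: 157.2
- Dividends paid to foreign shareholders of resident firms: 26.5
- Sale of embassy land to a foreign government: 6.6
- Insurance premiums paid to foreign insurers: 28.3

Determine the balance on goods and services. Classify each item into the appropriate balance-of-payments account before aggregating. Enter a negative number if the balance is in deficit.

Goods: -458.3 - 188.8 + 76.1 + 285.0 = -286.0
Services: -99.6 - 28.3 + 26.3 = -101.6
Trade balance = -286.0 + (-101.6) = -387.6
(Excluded from the trade balance — financial account: foreign purchases of domestic corporate bonds 275.1, purchases of foreign government bonds by domestic residents 118.0, acquisition of a foreign subsidiary by a resident firm (outward FDI) 181.3, inward foreign direct investment in the manufacturing sector 157.2; capital account: debt forgiveness received from foreign official creditors 27.0, sale of embassy land to a foreign government 6.6; secondary income: pension payments received by residents from foreign governments 25.7; primary income: reinvested earnings on direct investment abroad 21.6, dividends paid to foreign shareholders of resident firms 26.5.)

-387.6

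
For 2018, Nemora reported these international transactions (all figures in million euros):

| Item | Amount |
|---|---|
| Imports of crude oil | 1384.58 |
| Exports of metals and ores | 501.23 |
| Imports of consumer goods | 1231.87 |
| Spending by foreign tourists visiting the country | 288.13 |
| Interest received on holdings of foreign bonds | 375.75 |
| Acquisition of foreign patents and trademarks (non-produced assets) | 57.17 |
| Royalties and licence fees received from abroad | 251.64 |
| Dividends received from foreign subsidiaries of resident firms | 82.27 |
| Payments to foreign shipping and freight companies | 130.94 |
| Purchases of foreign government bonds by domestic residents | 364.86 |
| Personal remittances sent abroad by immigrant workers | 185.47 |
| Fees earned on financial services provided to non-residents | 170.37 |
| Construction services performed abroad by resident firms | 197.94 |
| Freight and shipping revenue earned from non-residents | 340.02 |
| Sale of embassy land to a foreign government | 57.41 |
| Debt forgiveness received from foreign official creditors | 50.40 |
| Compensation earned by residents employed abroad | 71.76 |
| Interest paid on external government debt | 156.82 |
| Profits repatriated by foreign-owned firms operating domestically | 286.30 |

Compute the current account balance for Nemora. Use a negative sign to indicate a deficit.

Goods: 501.23 - 1231.87 - 1384.58 = -2115.22
Services: 251.64 - 130.94 + 340.02 + 170.37 + 288.13 + 197.94 = 1117.16
Primary income: -286.30 + 71.76 + 82.27 + 375.75 - 156.82 = 86.66
Secondary income: -185.47
Current account = (-2115.22) + 1117.16 + 86.66 + (-185.47) = -1096.87
(Excluded from the current account — capital account: acquisition of foreign patents and trademarks (non-produced assets) 57.17, sale of embassy land to a foreign government 57.41, debt forgiveness received from foreign official creditors 50.40; financial account: purchases of foreign government bonds by domestic residents 364.86.)

-1096.87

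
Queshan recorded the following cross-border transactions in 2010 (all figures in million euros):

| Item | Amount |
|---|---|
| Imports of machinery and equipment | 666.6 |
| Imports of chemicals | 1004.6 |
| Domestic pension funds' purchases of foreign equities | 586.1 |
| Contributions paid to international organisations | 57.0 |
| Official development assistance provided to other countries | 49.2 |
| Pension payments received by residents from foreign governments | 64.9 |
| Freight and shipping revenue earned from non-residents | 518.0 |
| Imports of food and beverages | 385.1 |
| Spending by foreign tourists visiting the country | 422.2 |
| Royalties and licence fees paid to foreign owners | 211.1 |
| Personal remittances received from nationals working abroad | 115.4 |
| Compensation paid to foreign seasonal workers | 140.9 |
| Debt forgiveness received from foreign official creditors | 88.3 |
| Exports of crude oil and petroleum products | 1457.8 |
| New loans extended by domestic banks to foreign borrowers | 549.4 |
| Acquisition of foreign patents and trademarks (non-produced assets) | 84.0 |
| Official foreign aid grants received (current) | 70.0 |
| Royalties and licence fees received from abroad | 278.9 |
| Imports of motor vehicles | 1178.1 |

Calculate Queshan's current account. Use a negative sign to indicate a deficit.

-765.4

Goods: -1004.6 - 385.1 - 666.6 + 1457.8 - 1178.1 = -1776.6
Services: 278.9 + 422.2 + 518.0 - 211.1 = 1008.0
Primary income: -140.9
Secondary income: -49.2 + 115.4 - 57.0 + 70.0 + 64.9 = 144.1
Current account = (-1776.6) + 1008.0 + (-140.9) + 144.1 = -765.4
(Excluded from the current account — financial account: domestic pension funds' purchases of foreign equities 586.1, new loans extended by domestic banks to foreign borrowers 549.4; capital account: debt forgiveness received from foreign official creditors 88.3, acquisition of foreign patents and trademarks (non-produced assets) 84.0.)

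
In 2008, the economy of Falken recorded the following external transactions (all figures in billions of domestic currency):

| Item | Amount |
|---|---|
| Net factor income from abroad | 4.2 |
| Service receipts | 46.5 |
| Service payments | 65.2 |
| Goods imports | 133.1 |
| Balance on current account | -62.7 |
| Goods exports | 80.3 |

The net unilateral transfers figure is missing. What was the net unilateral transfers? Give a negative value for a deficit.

Current account = goods balance + services balance + net primary income + net secondary income
Sum of the known components = -67.3
Net unilateral transfers = CA - (known components) = -62.7 - (-67.3) = 4.6

4.6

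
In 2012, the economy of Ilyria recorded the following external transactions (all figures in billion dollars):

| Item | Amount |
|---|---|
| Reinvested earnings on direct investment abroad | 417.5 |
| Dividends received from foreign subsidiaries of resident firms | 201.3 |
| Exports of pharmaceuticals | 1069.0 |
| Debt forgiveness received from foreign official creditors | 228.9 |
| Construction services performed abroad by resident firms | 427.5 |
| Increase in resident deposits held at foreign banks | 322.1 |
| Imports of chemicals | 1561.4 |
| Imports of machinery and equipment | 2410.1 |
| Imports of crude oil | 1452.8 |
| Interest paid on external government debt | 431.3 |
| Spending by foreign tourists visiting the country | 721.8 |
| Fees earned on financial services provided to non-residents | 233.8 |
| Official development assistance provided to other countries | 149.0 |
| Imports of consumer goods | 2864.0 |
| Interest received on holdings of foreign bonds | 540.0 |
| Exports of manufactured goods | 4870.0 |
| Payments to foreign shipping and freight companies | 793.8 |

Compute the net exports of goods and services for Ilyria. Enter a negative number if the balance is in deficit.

-1760.0

Goods: 4870.0 - 2410.1 - 1452.8 - 2864.0 - 1561.4 + 1069.0 = -2349.3
Services: 233.8 - 793.8 + 427.5 + 721.8 = 589.3
Trade balance = -2349.3 + 589.3 = -1760.0
(Excluded from the trade balance — primary income: reinvested earnings on direct investment abroad 417.5, dividends received from foreign subsidiaries of resident firms 201.3, interest paid on external government debt 431.3, interest received on holdings of foreign bonds 540.0; capital account: debt forgiveness received from foreign official creditors 228.9; financial account: increase in resident deposits held at foreign banks 322.1; secondary income: official development assistance provided to other countries 149.0.)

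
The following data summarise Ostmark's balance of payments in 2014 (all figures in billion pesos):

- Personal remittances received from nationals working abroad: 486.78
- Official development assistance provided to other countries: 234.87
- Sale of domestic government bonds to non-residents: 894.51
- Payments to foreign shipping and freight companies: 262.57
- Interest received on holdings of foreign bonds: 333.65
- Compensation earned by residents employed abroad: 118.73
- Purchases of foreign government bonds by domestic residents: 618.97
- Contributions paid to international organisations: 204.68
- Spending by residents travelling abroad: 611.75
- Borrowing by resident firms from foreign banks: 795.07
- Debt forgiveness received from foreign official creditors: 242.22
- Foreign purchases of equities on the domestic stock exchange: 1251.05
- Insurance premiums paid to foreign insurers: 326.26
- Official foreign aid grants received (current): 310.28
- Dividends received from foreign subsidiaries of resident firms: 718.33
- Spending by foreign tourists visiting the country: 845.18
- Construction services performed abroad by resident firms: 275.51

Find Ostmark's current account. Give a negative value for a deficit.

Services: -326.26 + 845.18 - 611.75 + 275.51 - 262.57 = -79.89
Primary income: 118.73 + 718.33 + 333.65 = 1170.71
Secondary income: 486.78 - 204.68 + 310.28 - 234.87 = 357.51
Current account = (-79.89) + 1170.71 + 357.51 = 1448.33
(Excluded from the current account — financial account: sale of domestic government bonds to non-residents 894.51, purchases of foreign government bonds by domestic residents 618.97, borrowing by resident firms from foreign banks 795.07, foreign purchases of equities on the domestic stock exchange 1251.05; capital account: debt forgiveness received from foreign official creditors 242.22.)

1448.33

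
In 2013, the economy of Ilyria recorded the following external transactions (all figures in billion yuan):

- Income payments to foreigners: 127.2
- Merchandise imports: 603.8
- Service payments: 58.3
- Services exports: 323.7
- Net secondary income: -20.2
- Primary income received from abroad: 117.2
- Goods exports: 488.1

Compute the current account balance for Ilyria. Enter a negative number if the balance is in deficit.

119.5

Goods balance = 488.1 - 603.8 = -115.7
Services balance = 323.7 - 58.3 = 265.4
Trade balance (goods + services) = -115.7 + 265.4 = 149.7
Net primary income = 117.2 - 127.2 = -10.0
Net secondary income = -20.2
Current account = 149.7 + (-10.0) + (-20.2) = 119.5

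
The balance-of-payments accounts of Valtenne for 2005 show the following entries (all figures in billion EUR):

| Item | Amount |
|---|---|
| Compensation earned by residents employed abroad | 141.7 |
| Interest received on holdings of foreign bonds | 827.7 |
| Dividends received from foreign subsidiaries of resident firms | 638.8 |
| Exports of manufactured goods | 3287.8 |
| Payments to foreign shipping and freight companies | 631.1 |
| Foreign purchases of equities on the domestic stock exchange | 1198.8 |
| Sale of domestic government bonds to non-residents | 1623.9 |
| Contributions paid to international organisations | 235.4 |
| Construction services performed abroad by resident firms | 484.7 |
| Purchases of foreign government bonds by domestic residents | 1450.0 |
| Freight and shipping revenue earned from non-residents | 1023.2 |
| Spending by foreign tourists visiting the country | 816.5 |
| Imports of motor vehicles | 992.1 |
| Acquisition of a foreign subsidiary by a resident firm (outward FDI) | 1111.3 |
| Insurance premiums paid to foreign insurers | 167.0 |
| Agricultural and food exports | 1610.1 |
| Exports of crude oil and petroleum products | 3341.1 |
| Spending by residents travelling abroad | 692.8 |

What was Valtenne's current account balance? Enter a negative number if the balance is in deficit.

9453.2

Goods: 3287.8 - 992.1 + 3341.1 + 1610.1 = 7246.9
Services: -631.1 + 484.7 + 1023.2 - 167.0 - 692.8 + 816.5 = 833.5
Primary income: 638.8 + 141.7 + 827.7 = 1608.2
Secondary income: -235.4
Current account = 7246.9 + 833.5 + 1608.2 + (-235.4) = 9453.2
(Excluded from the current account — financial account: foreign purchases of equities on the domestic stock exchange 1198.8, sale of domestic government bonds to non-residents 1623.9, purchases of foreign government bonds by domestic residents 1450.0, acquisition of a foreign subsidiary by a resident firm (outward FDI) 1111.3.)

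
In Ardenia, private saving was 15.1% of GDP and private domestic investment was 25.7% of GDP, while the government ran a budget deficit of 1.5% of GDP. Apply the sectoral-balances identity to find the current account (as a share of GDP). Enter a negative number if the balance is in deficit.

By the sectoral-balances identity, CA = (S_private - I) + (T - G).
Private balance = 15.1 - 25.7 = -10.6
Government balance (T - G) = -1.5
CA = -10.6 + (-1.5) = -12.1

-12.1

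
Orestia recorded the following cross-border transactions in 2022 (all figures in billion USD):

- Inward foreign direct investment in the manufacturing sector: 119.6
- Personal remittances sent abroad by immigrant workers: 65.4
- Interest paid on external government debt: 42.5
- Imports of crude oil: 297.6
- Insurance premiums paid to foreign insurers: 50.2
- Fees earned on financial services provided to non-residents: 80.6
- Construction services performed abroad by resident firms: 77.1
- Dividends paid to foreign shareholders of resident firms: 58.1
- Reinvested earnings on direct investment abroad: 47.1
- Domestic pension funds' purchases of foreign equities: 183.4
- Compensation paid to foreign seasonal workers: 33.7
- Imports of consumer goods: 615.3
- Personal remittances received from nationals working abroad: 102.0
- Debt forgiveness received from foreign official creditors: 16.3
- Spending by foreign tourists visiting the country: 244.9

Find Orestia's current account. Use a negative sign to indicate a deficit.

-611.1

Goods: -615.3 - 297.6 = -912.9
Services: 80.6 + 244.9 - 50.2 + 77.1 = 352.4
Primary income: -58.1 - 33.7 + 47.1 - 42.5 = -87.2
Secondary income: -65.4 + 102.0 = 36.6
Current account = (-912.9) + 352.4 + (-87.2) + 36.6 = -611.1
(Excluded from the current account — financial account: inward foreign direct investment in the manufacturing sector 119.6, domestic pension funds' purchases of foreign equities 183.4; capital account: debt forgiveness received from foreign official creditors 16.3.)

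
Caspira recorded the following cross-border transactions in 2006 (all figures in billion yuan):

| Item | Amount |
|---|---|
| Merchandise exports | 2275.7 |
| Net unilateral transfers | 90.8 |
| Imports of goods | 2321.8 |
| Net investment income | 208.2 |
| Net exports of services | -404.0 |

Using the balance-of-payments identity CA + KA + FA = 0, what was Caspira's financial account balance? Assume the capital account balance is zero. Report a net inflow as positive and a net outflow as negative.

Goods balance = 2275.7 - 2321.8 = -46.1
Services balance = -404.0
Trade balance (goods + services) = -46.1 + (-404.0) = -450.1
Net primary income = 208.2
Net secondary income = 90.8
Current account = -450.1 + 208.2 + 90.8 = -151.1
Financial account = -(-151.1) = 151.1

151.1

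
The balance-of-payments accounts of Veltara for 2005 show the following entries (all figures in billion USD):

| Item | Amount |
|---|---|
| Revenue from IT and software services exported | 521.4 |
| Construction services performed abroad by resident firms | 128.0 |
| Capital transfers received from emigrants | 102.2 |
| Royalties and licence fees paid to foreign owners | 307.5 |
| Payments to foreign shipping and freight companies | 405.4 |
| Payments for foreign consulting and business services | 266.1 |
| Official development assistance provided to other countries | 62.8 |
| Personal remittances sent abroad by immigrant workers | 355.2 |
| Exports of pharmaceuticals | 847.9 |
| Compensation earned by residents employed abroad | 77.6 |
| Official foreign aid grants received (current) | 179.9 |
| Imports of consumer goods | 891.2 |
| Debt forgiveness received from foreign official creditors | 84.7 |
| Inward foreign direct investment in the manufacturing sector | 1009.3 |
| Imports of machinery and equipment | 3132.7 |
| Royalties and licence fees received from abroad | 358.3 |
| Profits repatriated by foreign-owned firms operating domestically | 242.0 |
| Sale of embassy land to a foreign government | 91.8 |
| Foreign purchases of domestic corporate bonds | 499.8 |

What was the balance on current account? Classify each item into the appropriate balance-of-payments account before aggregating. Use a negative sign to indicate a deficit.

Goods: 847.9 - 891.2 - 3132.7 = -3176.0
Services: 358.3 + 521.4 - 266.1 + 128.0 - 405.4 - 307.5 = 28.7
Primary income: -242.0 + 77.6 = -164.4
Secondary income: 179.9 - 62.8 - 355.2 = -238.1
Current account = (-3176.0) + 28.7 + (-164.4) + (-238.1) = -3549.8
(Excluded from the current account — capital account: capital transfers received from emigrants 102.2, debt forgiveness received from foreign official creditors 84.7, sale of embassy land to a foreign government 91.8; financial account: inward foreign direct investment in the manufacturing sector 1009.3, foreign purchases of domestic corporate bonds 499.8.)

-3549.8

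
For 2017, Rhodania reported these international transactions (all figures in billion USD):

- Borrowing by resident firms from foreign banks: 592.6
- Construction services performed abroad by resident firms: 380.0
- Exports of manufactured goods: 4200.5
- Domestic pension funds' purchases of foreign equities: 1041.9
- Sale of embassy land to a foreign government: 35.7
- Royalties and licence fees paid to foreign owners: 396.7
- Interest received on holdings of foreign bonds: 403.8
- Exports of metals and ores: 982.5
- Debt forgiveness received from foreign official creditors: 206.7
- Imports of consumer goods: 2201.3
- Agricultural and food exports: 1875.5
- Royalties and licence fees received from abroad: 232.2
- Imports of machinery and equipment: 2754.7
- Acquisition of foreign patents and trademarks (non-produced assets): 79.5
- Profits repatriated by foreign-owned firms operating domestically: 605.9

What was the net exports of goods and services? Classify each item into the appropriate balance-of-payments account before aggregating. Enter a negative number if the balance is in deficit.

2318.0

Goods: -2754.7 - 2201.3 + 1875.5 + 982.5 + 4200.5 = 2102.5
Services: 380.0 - 396.7 + 232.2 = 215.5
Trade balance = 2102.5 + 215.5 = 2318.0
(Excluded from the trade balance — financial account: borrowing by resident firms from foreign banks 592.6, domestic pension funds' purchases of foreign equities 1041.9; capital account: sale of embassy land to a foreign government 35.7, debt forgiveness received from foreign official creditors 206.7, acquisition of foreign patents and trademarks (non-produced assets) 79.5; primary income: interest received on holdings of foreign bonds 403.8, profits repatriated by foreign-owned firms operating domestically 605.9.)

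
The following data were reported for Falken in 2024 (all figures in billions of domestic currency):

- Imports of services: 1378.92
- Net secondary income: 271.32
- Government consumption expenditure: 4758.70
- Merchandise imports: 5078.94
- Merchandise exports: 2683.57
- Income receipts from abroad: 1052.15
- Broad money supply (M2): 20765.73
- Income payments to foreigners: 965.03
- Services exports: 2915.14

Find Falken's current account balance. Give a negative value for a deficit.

-500.71

Goods balance = 2683.57 - 5078.94 = -2395.37
Services balance = 2915.14 - 1378.92 = 1536.22
Trade balance (goods + services) = -2395.37 + 1536.22 = -859.15
Net primary income = 1052.15 - 965.03 = 87.12
Net secondary income = 271.32
Current account = -859.15 + 87.12 + 271.32 = -500.71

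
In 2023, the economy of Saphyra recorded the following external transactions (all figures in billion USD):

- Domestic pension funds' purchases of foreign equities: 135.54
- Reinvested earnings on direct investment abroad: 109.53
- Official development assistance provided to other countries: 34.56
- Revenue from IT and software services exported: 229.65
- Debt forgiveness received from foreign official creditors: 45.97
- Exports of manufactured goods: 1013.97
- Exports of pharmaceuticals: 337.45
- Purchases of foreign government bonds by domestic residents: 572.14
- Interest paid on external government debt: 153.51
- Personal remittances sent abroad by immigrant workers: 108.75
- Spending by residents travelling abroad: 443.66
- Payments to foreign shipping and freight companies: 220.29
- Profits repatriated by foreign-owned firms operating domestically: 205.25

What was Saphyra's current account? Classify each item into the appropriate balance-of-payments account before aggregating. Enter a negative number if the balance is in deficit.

Goods: 1013.97 + 337.45 = 1351.42
Services: -443.66 + 229.65 - 220.29 = -434.30
Primary income: -205.25 - 153.51 + 109.53 = -249.23
Secondary income: -108.75 - 34.56 = -143.31
Current account = 1351.42 + (-434.30) + (-249.23) + (-143.31) = 524.58
(Excluded from the current account — financial account: domestic pension funds' purchases of foreign equities 135.54, purchases of foreign government bonds by domestic residents 572.14; capital account: debt forgiveness received from foreign official creditors 45.97.)

524.58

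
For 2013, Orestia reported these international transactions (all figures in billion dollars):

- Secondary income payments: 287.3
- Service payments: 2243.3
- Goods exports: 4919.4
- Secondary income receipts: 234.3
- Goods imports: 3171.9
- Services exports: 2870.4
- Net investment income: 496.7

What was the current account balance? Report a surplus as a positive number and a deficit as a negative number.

Goods balance = 4919.4 - 3171.9 = 1747.5
Services balance = 2870.4 - 2243.3 = 627.1
Trade balance (goods + services) = 1747.5 + 627.1 = 2374.6
Net primary income = 496.7
Net secondary income = 234.3 - 287.3 = -53.0
Current account = 2374.6 + 496.7 + (-53.0) = 2818.3

2818.3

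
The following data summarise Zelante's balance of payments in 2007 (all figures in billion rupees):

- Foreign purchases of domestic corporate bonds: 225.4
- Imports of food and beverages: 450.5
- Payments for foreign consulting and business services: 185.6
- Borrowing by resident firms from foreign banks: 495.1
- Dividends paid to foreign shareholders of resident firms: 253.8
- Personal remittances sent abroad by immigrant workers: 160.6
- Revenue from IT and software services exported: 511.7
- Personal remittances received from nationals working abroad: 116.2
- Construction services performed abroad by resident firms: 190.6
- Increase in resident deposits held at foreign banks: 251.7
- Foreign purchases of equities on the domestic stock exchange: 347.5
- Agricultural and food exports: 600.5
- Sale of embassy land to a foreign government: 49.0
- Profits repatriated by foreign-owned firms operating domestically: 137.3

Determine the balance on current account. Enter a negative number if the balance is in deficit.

Goods: -450.5 + 600.5 = 150.0
Services: 190.6 + 511.7 - 185.6 = 516.7
Primary income: -137.3 - 253.8 = -391.1
Secondary income: 116.2 - 160.6 = -44.4
Current account = 150.0 + 516.7 + (-391.1) + (-44.4) = 231.2
(Excluded from the current account — financial account: foreign purchases of domestic corporate bonds 225.4, borrowing by resident firms from foreign banks 495.1, increase in resident deposits held at foreign banks 251.7, foreign purchases of equities on the domestic stock exchange 347.5; capital account: sale of embassy land to a foreign government 49.0.)

231.2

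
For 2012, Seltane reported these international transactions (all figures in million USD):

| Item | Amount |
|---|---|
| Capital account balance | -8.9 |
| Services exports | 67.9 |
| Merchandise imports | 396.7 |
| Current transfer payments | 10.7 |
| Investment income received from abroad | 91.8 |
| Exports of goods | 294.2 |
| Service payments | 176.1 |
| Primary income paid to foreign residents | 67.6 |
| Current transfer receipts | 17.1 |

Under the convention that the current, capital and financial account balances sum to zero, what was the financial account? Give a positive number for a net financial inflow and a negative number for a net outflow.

Goods balance = 294.2 - 396.7 = -102.5
Services balance = 67.9 - 176.1 = -108.2
Trade balance (goods + services) = -102.5 + (-108.2) = -210.7
Net primary income = 91.8 - 67.6 = 24.2
Net secondary income = 17.1 - 10.7 = 6.4
Current account = -210.7 + 24.2 + 6.4 = -180.1
Financial account = -(-180.1 + (-8.9)) = 189.0

189.0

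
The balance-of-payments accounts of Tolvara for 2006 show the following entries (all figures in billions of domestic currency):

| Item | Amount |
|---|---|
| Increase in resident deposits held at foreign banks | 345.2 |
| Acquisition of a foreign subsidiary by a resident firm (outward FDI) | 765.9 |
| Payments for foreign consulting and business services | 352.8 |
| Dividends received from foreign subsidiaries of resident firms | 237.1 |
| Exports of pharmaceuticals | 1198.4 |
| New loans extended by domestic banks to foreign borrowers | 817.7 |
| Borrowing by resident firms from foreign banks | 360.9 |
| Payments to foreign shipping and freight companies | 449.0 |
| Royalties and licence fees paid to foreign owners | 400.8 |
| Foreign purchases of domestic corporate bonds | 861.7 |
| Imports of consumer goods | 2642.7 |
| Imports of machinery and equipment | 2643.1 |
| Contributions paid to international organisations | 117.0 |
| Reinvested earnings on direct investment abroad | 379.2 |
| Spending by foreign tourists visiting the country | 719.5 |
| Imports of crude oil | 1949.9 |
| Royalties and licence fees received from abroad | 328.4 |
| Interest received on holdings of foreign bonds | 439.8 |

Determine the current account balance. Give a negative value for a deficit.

Goods: -2643.1 - 1949.9 + 1198.4 - 2642.7 = -6037.3
Services: 328.4 + 719.5 - 352.8 - 400.8 - 449.0 = -154.7
Primary income: 237.1 + 379.2 + 439.8 = 1056.1
Secondary income: -117.0
Current account = (-6037.3) + (-154.7) + 1056.1 + (-117.0) = -5252.9
(Excluded from the current account — financial account: increase in resident deposits held at foreign banks 345.2, acquisition of a foreign subsidiary by a resident firm (outward FDI) 765.9, new loans extended by domestic banks to foreign borrowers 817.7, borrowing by resident firms from foreign banks 360.9, foreign purchases of domestic corporate bonds 861.7.)

-5252.9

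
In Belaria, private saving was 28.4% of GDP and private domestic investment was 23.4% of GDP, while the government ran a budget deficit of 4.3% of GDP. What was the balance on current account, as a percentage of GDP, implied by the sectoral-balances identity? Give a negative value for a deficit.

0.7

By the sectoral-balances identity, CA = (S_private - I) + (T - G).
Private balance = 28.4 - 23.4 = 5.0
Government balance (T - G) = -4.3
CA = 5.0 + (-4.3) = 0.7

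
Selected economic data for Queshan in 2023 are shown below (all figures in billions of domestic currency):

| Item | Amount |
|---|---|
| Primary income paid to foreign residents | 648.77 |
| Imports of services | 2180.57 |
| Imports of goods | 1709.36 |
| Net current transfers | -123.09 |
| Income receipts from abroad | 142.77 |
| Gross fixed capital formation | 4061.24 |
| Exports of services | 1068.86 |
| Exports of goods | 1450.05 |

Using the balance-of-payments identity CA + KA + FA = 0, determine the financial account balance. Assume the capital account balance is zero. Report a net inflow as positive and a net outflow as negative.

2000.11

Goods balance = 1450.05 - 1709.36 = -259.31
Services balance = 1068.86 - 2180.57 = -1111.71
Trade balance (goods + services) = -259.31 + (-1111.71) = -1371.02
Net primary income = 142.77 - 648.77 = -506.00
Net secondary income = -123.09
Current account = -1371.02 + (-506.00) + (-123.09) = -2000.11
Financial account = -(-2000.11) = 2000.11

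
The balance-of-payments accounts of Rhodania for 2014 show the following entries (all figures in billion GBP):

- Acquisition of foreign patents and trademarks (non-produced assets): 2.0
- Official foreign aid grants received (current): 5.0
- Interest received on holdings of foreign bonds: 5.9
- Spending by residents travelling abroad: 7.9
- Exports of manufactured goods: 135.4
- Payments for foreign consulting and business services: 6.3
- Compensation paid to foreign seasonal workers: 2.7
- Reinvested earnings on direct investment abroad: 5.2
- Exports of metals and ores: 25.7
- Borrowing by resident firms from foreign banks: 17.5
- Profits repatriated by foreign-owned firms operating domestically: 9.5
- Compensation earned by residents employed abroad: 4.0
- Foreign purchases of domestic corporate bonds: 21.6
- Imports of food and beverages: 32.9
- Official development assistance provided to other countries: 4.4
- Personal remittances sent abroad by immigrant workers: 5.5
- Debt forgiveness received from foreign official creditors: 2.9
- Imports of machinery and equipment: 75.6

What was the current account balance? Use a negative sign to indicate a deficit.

36.4

Goods: -32.9 + 25.7 - 75.6 + 135.4 = 52.6
Services: -6.3 - 7.9 = -14.2
Primary income: -9.5 + 4.0 + 5.9 + 5.2 - 2.7 = 2.9
Secondary income: -4.4 - 5.5 + 5.0 = -4.9
Current account = 52.6 + (-14.2) + 2.9 + (-4.9) = 36.4
(Excluded from the current account — capital account: acquisition of foreign patents and trademarks (non-produced assets) 2.0, debt forgiveness received from foreign official creditors 2.9; financial account: borrowing by resident firms from foreign banks 17.5, foreign purchases of domestic corporate bonds 21.6.)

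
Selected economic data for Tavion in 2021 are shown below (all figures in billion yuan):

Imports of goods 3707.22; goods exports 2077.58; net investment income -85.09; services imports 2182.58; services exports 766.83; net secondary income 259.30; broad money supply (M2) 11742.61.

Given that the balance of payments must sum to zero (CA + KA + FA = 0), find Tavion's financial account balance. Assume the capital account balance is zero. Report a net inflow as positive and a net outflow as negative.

Goods balance = 2077.58 - 3707.22 = -1629.64
Services balance = 766.83 - 2182.58 = -1415.75
Trade balance (goods + services) = -1629.64 + (-1415.75) = -3045.39
Net primary income = -85.09
Net secondary income = 259.30
Current account = -3045.39 + (-85.09) + 259.30 = -2871.18
Financial account = -(-2871.18) = 2871.18

2871.18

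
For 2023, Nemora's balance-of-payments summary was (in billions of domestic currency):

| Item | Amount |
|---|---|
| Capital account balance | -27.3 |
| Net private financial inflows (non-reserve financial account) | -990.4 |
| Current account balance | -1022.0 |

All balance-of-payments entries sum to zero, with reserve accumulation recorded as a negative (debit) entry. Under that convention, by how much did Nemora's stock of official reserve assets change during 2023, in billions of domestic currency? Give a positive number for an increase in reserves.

Official reserve transactions balance = -((-1022.0) + (-27.3) + (-990.4)) = 2039.7
An accumulation of reserves is recorded as a debit (negative entry), so the change in the stock of reserves is the negative of that balance.
Change in official reserves = -(2039.7) = -2039.7

-2039.7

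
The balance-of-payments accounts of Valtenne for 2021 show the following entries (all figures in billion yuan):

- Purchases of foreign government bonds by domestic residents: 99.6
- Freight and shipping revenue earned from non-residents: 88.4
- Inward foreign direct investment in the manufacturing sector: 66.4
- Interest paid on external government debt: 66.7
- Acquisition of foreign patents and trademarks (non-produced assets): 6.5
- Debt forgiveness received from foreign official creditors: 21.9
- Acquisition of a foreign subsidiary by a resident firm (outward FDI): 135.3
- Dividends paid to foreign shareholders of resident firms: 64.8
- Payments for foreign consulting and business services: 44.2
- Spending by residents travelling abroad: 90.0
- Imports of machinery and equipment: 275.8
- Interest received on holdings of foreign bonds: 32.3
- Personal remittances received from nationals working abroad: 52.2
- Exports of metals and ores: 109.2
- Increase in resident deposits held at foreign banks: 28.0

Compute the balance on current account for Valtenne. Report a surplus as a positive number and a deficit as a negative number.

-259.4

Goods: -275.8 + 109.2 = -166.6
Services: -44.2 + 88.4 - 90.0 = -45.8
Primary income: -64.8 + 32.3 - 66.7 = -99.2
Secondary income: 52.2
Current account = (-166.6) + (-45.8) + (-99.2) + 52.2 = -259.4
(Excluded from the current account — financial account: purchases of foreign government bonds by domestic residents 99.6, inward foreign direct investment in the manufacturing sector 66.4, acquisition of a foreign subsidiary by a resident firm (outward FDI) 135.3, increase in resident deposits held at foreign banks 28.0; capital account: acquisition of foreign patents and trademarks (non-produced assets) 6.5, debt forgiveness received from foreign official creditors 21.9.)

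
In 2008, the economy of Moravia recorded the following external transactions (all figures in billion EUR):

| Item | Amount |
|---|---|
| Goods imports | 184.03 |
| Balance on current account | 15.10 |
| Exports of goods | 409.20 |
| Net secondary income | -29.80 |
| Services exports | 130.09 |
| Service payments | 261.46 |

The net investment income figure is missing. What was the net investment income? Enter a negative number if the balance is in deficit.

Current account = goods balance + services balance + net primary income + net secondary income
Sum of the known components = 64.00
Net investment income = CA - (known components) = 15.10 - 64.00 = -48.90

-48.90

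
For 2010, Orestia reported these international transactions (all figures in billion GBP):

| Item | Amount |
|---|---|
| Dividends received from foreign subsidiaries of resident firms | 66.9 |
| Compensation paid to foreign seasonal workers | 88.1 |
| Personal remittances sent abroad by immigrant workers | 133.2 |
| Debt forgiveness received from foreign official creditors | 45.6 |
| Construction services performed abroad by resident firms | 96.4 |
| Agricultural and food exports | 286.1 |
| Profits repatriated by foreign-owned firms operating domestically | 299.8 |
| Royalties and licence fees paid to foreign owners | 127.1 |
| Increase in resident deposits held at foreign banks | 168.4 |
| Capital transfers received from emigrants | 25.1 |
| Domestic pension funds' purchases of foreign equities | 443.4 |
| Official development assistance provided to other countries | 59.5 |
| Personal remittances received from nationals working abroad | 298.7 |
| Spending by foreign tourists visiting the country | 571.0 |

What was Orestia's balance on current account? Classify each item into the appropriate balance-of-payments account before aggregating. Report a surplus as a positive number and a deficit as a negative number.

Goods: 286.1
Services: -127.1 + 96.4 + 571.0 = 540.3
Primary income: -299.8 - 88.1 + 66.9 = -321.0
Secondary income: -59.5 - 133.2 + 298.7 = 106.0
Current account = 286.1 + 540.3 + (-321.0) + 106.0 = 611.4
(Excluded from the current account — capital account: debt forgiveness received from foreign official creditors 45.6, capital transfers received from emigrants 25.1; financial account: increase in resident deposits held at foreign banks 168.4, domestic pension funds' purchases of foreign equities 443.4.)

611.4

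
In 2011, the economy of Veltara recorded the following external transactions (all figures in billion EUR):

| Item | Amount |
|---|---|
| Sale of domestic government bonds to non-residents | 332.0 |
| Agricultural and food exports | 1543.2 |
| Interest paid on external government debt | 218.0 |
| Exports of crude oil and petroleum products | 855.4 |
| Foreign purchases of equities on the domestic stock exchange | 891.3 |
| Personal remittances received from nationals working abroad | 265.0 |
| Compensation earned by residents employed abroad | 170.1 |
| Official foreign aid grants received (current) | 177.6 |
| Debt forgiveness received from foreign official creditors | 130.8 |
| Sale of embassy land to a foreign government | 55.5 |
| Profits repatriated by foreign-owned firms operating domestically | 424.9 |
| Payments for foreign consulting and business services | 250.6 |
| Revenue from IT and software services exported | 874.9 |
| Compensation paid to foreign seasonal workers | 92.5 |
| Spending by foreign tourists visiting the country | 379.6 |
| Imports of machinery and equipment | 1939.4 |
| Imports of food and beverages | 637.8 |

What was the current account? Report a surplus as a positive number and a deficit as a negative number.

Goods: 855.4 - 637.8 + 1543.2 - 1939.4 = -178.6
Services: 874.9 + 379.6 - 250.6 = 1003.9
Primary income: 170.1 - 92.5 - 424.9 - 218.0 = -565.3
Secondary income: 177.6 + 265.0 = 442.6
Current account = (-178.6) + 1003.9 + (-565.3) + 442.6 = 702.6
(Excluded from the current account — financial account: sale of domestic government bonds to non-residents 332.0, foreign purchases of equities on the domestic stock exchange 891.3; capital account: debt forgiveness received from foreign official creditors 130.8, sale of embassy land to a foreign government 55.5.)

702.6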